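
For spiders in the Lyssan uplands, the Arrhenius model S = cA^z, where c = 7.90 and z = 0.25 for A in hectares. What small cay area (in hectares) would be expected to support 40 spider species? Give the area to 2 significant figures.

660 hectares

40 = 7.9 × A^0.25  ⇒  A^0.25 = 40/7.9 = 5.063
ln A = ln(5.063) / 0.25 = 1.6220 / 0.25 = 6.4881
A = e^6.4881 ≈ 657.3 hectares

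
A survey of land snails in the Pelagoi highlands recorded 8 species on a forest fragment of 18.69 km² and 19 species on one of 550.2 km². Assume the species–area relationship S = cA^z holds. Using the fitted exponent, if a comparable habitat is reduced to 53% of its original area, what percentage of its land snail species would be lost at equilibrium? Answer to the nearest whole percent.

z = ln(19/8) / ln(550.2/18.69) = 0.8650 / 3.3823 = 0.2557
S_new/S_old = (A_new/A_old)^z = 0.53^0.2557 = exp(0.2557 × -0.6349) = 0.8501
Fraction lost = 1 − 0.8501 = 0.1499

15%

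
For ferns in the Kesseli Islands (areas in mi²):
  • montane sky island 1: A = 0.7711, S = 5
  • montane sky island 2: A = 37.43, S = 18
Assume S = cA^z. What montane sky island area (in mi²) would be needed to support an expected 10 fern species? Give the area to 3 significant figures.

6.30 mi²

z = ln(18/5) / ln(37.43/0.7711) = 1.2809 / 3.8824 = 0.3299
c = 5 / 0.7711^0.3299 = 5 / 0.9178 = 5.448
A = (10/5.448)^(1/0.3299) ⇒ ln A = ln(1.836)/0.3299 = 1.8409
A = e^1.8409 ≈ 6.302 mi²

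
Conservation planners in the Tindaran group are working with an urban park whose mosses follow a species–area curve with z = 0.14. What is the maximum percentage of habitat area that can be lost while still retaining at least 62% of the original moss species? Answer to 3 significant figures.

96.7%

Need (A_new/A_old)^0.14 = 0.62, so A_new/A_old = 0.62^(1/0.14) = 0.62^7.143
ln(A_new/A_old) = ln 0.62 / 0.14 = -0.4780 / 0.14 = -3.4145
A_new/A_old = e^-3.4145 ≈ 0.03289
Fraction that can be lost = 1 − 0.03289 = 0.9671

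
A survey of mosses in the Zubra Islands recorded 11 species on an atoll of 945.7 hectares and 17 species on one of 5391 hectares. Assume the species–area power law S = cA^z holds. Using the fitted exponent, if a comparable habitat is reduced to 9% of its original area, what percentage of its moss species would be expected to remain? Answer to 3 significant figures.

54.8%

z = ln(17/11) / ln(5391/945.7) = 0.4353 / 1.7406 = 0.2501
S_new/S_old = (A_new/A_old)^z = 0.09^0.2501 = exp(0.2501 × -2.4079) = 0.5476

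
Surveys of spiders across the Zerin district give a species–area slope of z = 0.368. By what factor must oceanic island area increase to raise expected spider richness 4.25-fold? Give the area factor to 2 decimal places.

(A₂/A₁)^0.368 = 4.25, so A₂/A₁ = 4.25^(1/0.368) = 4.25^2.717
ln(A₂/A₁) = ln 4.25 / 0.368 = 1.4469 / 0.368 = 3.9318
A₂/A₁ = e^3.9318 ≈ 51

51.00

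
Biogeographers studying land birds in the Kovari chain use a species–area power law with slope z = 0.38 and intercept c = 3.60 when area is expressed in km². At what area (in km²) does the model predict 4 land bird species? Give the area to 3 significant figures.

4 = 3.6 × A^0.38  ⇒  A^0.38 = 4/3.6 = 1.111
ln A = ln(1.111) / 0.38 = 0.1054 / 0.38 = 0.2773
A = e^0.2773 ≈ 1.32 km²

1.32 km²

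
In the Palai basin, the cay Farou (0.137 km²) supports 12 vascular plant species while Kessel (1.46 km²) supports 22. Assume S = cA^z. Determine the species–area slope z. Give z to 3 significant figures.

0.256

Taking logs: ln S = ln c + z ln A, so z = (ln S₂ − ln S₁)/(ln A₂ − ln A₁).
z = ln(22/12) / ln(1.46/0.137) = ln(1.833) / ln(10.66) = 0.6061 / 2.3662 = 0.2562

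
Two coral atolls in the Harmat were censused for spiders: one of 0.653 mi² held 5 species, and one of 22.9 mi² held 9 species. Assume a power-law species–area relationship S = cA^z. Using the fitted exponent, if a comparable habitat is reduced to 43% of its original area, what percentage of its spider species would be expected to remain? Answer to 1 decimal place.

z = ln(9/5) / ln(22.9/0.653) = 0.5878 / 3.5573 = 0.1652
S_new/S_old = (A_new/A_old)^z = 0.43^0.1652 = exp(0.1652 × -0.8440) = 0.8698

87.0%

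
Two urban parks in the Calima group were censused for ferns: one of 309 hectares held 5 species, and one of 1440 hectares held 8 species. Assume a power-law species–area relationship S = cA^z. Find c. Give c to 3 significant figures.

z = ln(S₂/S₁) / ln(A₂/A₁) = ln(8/5) / ln(1440/309) = 0.4700 / 1.5391 = 0.3054
c = S₁ / A₁^z = 5 / 309^0.3054 = 5 / 5.76 = 0.8681

0.868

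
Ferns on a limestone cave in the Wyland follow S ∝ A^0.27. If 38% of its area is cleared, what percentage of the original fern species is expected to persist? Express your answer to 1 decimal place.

87.9%

S_new/S_old = (A_new/A_old)^z = 0.62^0.27
= exp(0.27 × ln 0.62) = exp(0.27 × -0.4780) = exp(-0.1291) ≈ 0.8789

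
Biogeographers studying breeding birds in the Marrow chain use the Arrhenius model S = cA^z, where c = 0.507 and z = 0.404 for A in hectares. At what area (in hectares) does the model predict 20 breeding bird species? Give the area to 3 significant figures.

20 = 0.507 × A^0.404  ⇒  A^0.404 = 20/0.507 = 39.45
ln A = ln(39.45) / 0.404 = 3.6750 / 0.404 = 9.0965
A = e^9.0965 ≈ 8924 hectares

8920 hectares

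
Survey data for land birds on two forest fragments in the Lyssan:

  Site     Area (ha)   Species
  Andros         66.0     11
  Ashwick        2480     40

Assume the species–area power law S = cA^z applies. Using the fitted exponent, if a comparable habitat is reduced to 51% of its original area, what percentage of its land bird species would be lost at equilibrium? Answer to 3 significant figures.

21.3%

z = ln(40/11) / ln(2480/66) = 1.2910 / 3.6264 = 0.3560
S_new/S_old = (A_new/A_old)^z = 0.51^0.3560 = exp(0.3560 × -0.6733) = 0.7869
Fraction lost = 1 − 0.7869 = 0.2131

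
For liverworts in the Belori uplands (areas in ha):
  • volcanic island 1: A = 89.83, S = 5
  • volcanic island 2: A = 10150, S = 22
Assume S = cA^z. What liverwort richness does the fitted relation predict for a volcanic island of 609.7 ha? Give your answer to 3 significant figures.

9.11

z = ln(22/5) / ln(10150/89.83) = 1.4816 / 4.7273 = 0.3134
c = 5 / 89.83^0.3134 = 5 / 4.095 = 1.221
S₃ = 1.221 × 609.7^0.3134 = 1.221 × 7.463 ≈ 9.112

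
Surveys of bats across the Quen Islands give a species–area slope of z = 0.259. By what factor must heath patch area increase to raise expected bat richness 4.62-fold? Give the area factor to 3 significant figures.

(A₂/A₁)^0.259 = 4.62, so A₂/A₁ = 4.62^(1/0.259) = 4.62^3.861
ln(A₂/A₁) = ln 4.62 / 0.259 = 1.5304 / 0.259 = 5.9089
A₂/A₁ = e^5.9089 ≈ 368.3

368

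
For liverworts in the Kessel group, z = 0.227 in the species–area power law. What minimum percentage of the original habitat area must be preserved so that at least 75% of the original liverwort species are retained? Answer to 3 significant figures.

Need (A_new/A_old)^0.227 = 0.75, so A_new/A_old = 0.75^(1/0.227) = 0.75^4.405
ln(A_new/A_old) = ln 0.75 / 0.227 = -0.2877 / 0.227 = -1.2673
A_new/A_old = e^-1.2673 ≈ 0.2816

28.2%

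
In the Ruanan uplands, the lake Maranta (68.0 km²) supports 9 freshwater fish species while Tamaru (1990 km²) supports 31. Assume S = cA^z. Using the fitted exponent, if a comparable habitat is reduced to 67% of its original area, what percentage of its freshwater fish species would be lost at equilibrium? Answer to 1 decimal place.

z = ln(31/9) / ln(1990/68) = 1.2368 / 3.3764 = 0.3663
S_new/S_old = (A_new/A_old)^z = 0.67^0.3663 = exp(0.3663 × -0.4005) = 0.8636
Fraction lost = 1 − 0.8636 = 0.1364

13.6%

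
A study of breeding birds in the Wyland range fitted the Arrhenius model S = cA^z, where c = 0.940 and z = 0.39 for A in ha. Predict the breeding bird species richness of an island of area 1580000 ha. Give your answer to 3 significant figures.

S = 0.94 × 1580000^0.39
ln S = ln 0.94 + 0.39 × ln 1580000 = -0.0619 + 0.39 × 14.2729 = 5.5046
S = e^5.5046 ≈ 245.8

246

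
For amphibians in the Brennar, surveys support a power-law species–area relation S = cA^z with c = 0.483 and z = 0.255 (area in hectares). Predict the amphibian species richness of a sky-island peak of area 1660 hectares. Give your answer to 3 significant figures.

3.20

S = 0.483 × 1660^0.255
ln S = ln 0.483 + 0.255 × ln 1660 = -0.7277 + 0.255 × 7.4146 = 1.1630
S = e^1.1630 ≈ 3.199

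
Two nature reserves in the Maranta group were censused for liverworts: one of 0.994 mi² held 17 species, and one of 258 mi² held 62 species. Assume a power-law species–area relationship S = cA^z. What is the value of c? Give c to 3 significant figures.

17.0

z = ln(S₂/S₁) / ln(A₂/A₁) = ln(62/17) / ln(258/0.994) = 1.2939 / 5.5590 = 0.2328
c = S₁ / A₁^z = 17 / 0.994^0.2328 = 17 / 0.9986 = 17.02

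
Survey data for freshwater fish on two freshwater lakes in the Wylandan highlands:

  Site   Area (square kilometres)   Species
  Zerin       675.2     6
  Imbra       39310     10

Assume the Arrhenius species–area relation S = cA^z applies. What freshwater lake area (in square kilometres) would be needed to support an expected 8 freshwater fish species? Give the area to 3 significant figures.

6660 square kilometres

z = ln(10/6) / ln(39310/675.2) = 0.5108 / 4.0642 = 0.1257
c = 6 / 675.2^0.1257 = 6 / 2.268 = 2.646
A = (8/2.646)^(1/0.1257) ⇒ ln A = ln(3.024)/0.1257 = 8.8039
A = e^8.8039 ≈ 6660 square kilometres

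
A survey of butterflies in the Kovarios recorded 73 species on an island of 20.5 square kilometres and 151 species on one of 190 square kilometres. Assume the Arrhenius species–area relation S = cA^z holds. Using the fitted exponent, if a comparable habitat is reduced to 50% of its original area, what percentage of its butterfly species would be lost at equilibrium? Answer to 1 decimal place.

z = ln(151/73) / ln(190/20.5) = 0.7268 / 2.2266 = 0.3264
S_new/S_old = (A_new/A_old)^z = 0.5^0.3264 = exp(0.3264 × -0.6931) = 0.7975
Fraction lost = 1 − 0.7975 = 0.2025

20.2%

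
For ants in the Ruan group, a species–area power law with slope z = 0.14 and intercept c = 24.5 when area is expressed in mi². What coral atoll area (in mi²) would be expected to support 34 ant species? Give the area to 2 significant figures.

34 = 24.5 × A^0.14  ⇒  A^0.14 = 34/24.5 = 1.388
ln A = ln(1.388) / 0.14 = 0.3277 / 0.14 = 2.3406
A = e^2.3406 ≈ 10.39 mi²

10 mi²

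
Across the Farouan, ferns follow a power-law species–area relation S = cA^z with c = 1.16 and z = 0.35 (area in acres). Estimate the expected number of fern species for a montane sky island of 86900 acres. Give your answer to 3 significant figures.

S = 1.16 × 86900^0.35
ln S = ln 1.16 + 0.35 × ln 86900 = 0.1484 + 0.35 × 11.3725 = 4.1288
S = e^4.1288 ≈ 62.1

62.1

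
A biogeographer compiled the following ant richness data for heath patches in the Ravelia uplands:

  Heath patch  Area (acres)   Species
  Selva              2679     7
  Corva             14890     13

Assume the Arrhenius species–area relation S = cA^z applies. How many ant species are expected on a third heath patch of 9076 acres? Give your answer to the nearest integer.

11

z = ln(13/7) / ln(14890/2679) = 0.6190 / 1.7152 = 0.3609
c = 7 / 2679^0.3609 = 7 / 17.27 = 0.4054
S₃ = 0.4054 × 9076^0.3609 = 0.4054 × 26.82 ≈ 10.87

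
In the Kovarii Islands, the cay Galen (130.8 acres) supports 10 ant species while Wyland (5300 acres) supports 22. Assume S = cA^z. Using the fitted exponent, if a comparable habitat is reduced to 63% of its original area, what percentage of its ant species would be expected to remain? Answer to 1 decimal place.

z = ln(22/10) / ln(5300/130.8) = 0.7885 / 3.7018 = 0.2130
S_new/S_old = (A_new/A_old)^z = 0.63^0.2130 = exp(0.2130 × -0.4620) = 0.9063

90.6%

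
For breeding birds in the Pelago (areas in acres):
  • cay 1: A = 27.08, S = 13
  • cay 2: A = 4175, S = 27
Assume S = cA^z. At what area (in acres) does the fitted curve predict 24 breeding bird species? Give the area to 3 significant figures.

1850 acres

z = ln(27/13) / ln(4175/27.08) = 0.7309 / 5.0381 = 0.1451
c = 13 / 27.08^0.1451 = 13 / 1.614 = 8.056
A = (24/8.056)^(1/0.1451) ⇒ ln A = ln(2.979)/0.1451 = 7.5250
A = e^7.5250 ≈ 1854 acres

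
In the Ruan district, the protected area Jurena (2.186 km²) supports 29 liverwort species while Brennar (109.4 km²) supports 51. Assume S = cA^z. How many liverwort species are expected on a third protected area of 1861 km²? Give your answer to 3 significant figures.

76.8

z = ln(51/29) / ln(109.4/2.186) = 0.5645 / 3.9129 = 0.1443
c = 29 / 2.186^0.1443 = 29 / 1.119 = 25.91
S₃ = 25.91 × 1861^0.1443 = 25.91 × 2.963 ≈ 76.76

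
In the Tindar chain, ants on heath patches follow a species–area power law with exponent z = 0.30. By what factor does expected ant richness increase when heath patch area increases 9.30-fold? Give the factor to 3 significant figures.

S₂/S₁ = (A₂/A₁)^z = 9.3^0.3
ln(S₂/S₁) = 0.3 × ln 9.3 = 0.3 × 2.2300 = 0.6690
S₂/S₁ = e^0.6690 ≈ 1.952

1.95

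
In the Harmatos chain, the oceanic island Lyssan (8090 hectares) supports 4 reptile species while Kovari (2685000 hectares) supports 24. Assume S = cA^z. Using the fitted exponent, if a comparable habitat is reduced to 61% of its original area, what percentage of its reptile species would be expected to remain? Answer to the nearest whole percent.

86%

z = ln(24/4) / ln(2685000/8090) = 1.7918 / 5.8048 = 0.3087
S_new/S_old = (A_new/A_old)^z = 0.61^0.3087 = exp(0.3087 × -0.4943) = 0.8585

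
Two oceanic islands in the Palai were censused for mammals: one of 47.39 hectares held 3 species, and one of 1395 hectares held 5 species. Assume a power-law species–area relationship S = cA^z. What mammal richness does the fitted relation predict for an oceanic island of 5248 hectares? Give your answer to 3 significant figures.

6.11

z = ln(5/3) / ln(1395/47.39) = 0.5108 / 3.3822 = 0.1510
c = 3 / 47.39^0.1510 = 3 / 1.791 = 1.675
S₃ = 1.675 × 5248^0.1510 = 1.675 × 3.646 ≈ 6.108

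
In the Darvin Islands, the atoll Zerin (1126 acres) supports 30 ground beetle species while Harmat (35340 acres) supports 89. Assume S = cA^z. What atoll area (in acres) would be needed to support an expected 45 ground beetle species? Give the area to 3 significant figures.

z = ln(89/30) / ln(35340/1126) = 1.0874 / 3.4463 = 0.3155
c = 30 / 1126^0.3155 = 30 / 9.18 = 3.268
A = (45/3.268)^(1/0.3155) ⇒ ln A = ln(13.77)/0.3155 = 8.3114
A = e^8.3114 ≈ 4070 acres

4070 acres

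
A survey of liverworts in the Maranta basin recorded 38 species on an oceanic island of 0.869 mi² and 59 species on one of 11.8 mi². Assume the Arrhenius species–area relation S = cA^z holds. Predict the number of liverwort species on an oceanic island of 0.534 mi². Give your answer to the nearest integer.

z = ln(59/38) / ln(11.8/0.869) = 0.4400 / 2.6085 = 0.1687
c = 38 / 0.869^0.1687 = 38 / 0.9766 = 38.91
S₃ = 38.91 × 0.534^0.1687 = 38.91 × 0.8996 ≈ 35

35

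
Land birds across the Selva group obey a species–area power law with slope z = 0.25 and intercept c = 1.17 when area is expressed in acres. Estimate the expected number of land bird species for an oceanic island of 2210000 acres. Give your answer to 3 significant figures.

45.1

S = 1.17 × 2210000^0.25 = 1.17 × 38.56 ≈ 45.11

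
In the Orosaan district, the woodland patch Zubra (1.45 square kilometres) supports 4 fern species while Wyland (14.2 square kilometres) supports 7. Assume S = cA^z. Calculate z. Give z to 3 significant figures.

Taking logs: ln S = ln c + z ln A, so z = (ln S₂ − ln S₁)/(ln A₂ − ln A₁).
z = ln(7/4) / ln(14.2/1.45) = ln(1.75) / ln(9.793) = 0.5596 / 2.2817 = 0.2453

0.245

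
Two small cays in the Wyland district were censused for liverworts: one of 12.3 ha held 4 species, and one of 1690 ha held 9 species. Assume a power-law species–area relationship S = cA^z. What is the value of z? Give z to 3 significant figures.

Taking logs: ln S = ln c + z ln A, so z = (ln S₂ − ln S₁)/(ln A₂ − ln A₁).
z = ln(9/4) / ln(1690/12.3) = ln(2.25) / ln(137.4) = 0.8109 / 4.9229 = 0.1647

0.165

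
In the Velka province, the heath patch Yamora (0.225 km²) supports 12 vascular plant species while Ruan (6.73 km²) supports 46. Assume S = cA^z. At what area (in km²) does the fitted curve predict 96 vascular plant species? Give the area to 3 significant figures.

43.3 km²

z = ln(46/12) / ln(6.73/0.225) = 1.3437 / 3.3982 = 0.3954
c = 12 / 0.225^0.3954 = 12 / 0.5544 = 21.64
A = (96/21.64)^(1/0.3954) ⇒ ln A = ln(4.435)/0.3954 = 3.7671
A = e^3.7671 ≈ 43.26 km²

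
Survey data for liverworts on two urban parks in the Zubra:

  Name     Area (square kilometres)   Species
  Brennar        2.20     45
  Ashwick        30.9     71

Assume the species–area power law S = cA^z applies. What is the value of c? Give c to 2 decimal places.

z = ln(S₂/S₁) / ln(A₂/A₁) = ln(71/45) / ln(30.9/2.2) = 0.4560 / 2.6423 = 0.1726
c = S₁ / A₁^z = 45 / 2.2^0.1726 = 45 / 1.146 = 39.27

39.27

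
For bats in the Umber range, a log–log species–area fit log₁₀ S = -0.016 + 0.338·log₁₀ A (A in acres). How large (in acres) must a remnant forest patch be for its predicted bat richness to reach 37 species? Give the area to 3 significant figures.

37 = 0.9638 × A^0.338  ⇒  A^0.338 = 37/0.9638 = 38.39
ln A = ln(38.39) / 0.338 = 3.6478 / 0.338 = 10.7922
A = e^10.7922 ≈ 48639 acres

48600 acres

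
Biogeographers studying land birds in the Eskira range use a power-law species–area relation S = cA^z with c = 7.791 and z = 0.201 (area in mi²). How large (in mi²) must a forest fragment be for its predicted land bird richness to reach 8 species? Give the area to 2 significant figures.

1.1 mi²

8 = 7.791 × A^0.201  ⇒  A^0.201 = 8/7.791 = 1.027
ln A = ln(1.027) / 0.201 = 0.0265 / 0.201 = 0.1317
A = e^0.1317 ≈ 1.141 mi²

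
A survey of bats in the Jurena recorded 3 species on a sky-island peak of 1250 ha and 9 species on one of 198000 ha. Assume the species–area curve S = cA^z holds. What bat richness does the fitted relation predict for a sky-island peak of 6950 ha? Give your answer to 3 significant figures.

4.35

z = ln(9/3) / ln(198000/1250) = 1.0986 / 5.0651 = 0.2169
c = 3 / 1250^0.2169 = 3 / 4.696 = 0.6389
S₃ = 0.6389 × 6950^0.2169 = 0.6389 × 6.813 ≈ 4.352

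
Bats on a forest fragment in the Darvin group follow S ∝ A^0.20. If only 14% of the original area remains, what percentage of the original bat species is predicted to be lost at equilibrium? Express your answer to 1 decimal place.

S_new/S_old = (A_new/A_old)^z = 0.14^0.2
= exp(0.2 × ln 0.14) = exp(0.2 × -1.9661) = exp(-0.3932) ≈ 0.6749
Fraction lost = 1 − 0.6749 = 0.3251

32.5%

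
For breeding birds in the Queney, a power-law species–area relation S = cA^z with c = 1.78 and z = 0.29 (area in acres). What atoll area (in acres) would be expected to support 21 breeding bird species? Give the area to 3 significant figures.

21 = 1.78 × A^0.29  ⇒  A^0.29 = 21/1.78 = 11.8
ln A = ln(11.8) / 0.29 = 2.4679 / 0.29 = 8.5100
A = e^8.5100 ≈ 4964 acres

4960 acres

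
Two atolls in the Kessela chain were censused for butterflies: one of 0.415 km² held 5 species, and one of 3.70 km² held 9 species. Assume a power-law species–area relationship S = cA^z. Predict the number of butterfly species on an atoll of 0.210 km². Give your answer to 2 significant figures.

4.2

z = ln(9/5) / ln(3.7/0.415) = 0.5878 / 2.1878 = 0.2687
c = 5 / 0.415^0.2687 = 5 / 0.7896 = 6.333
S₃ = 6.333 × 0.21^0.2687 = 6.333 × 0.6575 ≈ 4.164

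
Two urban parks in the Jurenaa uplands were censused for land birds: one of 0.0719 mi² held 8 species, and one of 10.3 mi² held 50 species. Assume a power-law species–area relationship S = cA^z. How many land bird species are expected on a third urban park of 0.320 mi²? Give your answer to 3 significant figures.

z = ln(50/8) / ln(10.3/0.0719) = 1.8326 / 4.9646 = 0.3691
c = 8 / 0.0719^0.3691 = 8 / 0.3784 = 21.14
S₃ = 21.14 × 0.32^0.3691 = 21.14 × 0.6567 ≈ 13.88

13.9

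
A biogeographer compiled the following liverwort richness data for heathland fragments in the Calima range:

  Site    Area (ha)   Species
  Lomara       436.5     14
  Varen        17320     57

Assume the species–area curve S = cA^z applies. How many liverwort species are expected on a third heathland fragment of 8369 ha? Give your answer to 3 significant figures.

z = ln(57/14) / ln(17320/436.5) = 1.4040 / 3.6808 = 0.3814
c = 14 / 436.5^0.3814 = 14 / 10.16 = 1.378
S₃ = 1.378 × 8369^0.3814 = 1.378 × 31.35 ≈ 43.19

43.2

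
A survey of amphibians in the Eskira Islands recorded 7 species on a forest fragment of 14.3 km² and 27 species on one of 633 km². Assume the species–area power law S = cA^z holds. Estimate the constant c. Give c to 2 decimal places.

2.71

z = ln(S₂/S₁) / ln(A₂/A₁) = ln(27/7) / ln(633/14.3) = 1.3499 / 3.7902 = 0.3562
c = S₁ / A₁^z = 7 / 14.3^0.3562 = 7 / 2.579 = 2.714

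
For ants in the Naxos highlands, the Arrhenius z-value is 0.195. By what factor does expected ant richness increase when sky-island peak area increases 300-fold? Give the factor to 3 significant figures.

3.04

S₂/S₁ = (A₂/A₁)^z = 300^0.195
ln(S₂/S₁) = 0.195 × ln 300 = 0.195 × 5.7038 = 1.1122
S₂/S₁ = e^1.1122 ≈ 3.041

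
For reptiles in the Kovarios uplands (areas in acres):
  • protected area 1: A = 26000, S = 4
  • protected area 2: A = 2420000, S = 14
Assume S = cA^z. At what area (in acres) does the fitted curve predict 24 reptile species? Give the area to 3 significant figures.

z = ln(14/4) / ln(2420000/26000) = 1.2528 / 4.5334 = 0.2763
c = 4 / 26000^0.2763 = 4 / 16.6 = 0.241
A = (24/0.241)^(1/0.2763) ⇒ ln A = ln(99.58)/0.2763 = 16.6498
A = e^16.6498 ≈ 17017751 acres

17000000 acres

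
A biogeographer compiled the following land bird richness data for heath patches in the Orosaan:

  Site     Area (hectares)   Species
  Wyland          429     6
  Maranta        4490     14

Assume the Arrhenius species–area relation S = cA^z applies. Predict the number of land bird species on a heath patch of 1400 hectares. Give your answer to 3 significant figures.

9.19

z = ln(14/6) / ln(4490/429) = 0.8473 / 2.3482 = 0.3608
c = 6 / 429^0.3608 = 6 / 8.91 = 0.6734
S₃ = 0.6734 × 1400^0.3608 = 0.6734 × 13.65 ≈ 9.194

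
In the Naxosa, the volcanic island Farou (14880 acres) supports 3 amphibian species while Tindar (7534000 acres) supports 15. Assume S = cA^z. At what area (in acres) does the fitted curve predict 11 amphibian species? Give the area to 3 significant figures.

2270000 acres

z = ln(15/3) / ln(7534000/14880) = 1.6094 / 6.2272 = 0.2585
c = 3 / 14880^0.2585 = 3 / 11.98 = 0.2504
A = (11/0.2504)^(1/0.2585) ⇒ ln A = ln(43.92)/0.2585 = 14.6349
A = e^14.6349 ≈ 2269113 acres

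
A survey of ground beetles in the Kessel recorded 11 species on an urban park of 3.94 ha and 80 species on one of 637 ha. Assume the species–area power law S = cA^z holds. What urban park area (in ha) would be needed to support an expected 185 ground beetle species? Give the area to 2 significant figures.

z = ln(80/11) / ln(637/3.94) = 1.9841 / 5.0856 = 0.3901
c = 11 / 3.94^0.3901 = 11 / 1.707 = 6.443
A = (185/6.443)^(1/0.3901) ⇒ ln A = ln(28.72)/0.3901 = 8.6055
A = e^8.6055 ≈ 5462 ha

5500 ha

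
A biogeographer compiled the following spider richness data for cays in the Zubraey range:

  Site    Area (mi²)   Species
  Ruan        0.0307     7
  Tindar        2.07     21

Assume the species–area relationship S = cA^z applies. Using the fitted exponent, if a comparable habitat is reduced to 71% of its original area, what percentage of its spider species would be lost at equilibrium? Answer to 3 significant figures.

8.55%

z = ln(21/7) / ln(2.07/0.0307) = 1.0986 / 4.2110 = 0.2609
S_new/S_old = (A_new/A_old)^z = 0.71^0.2609 = exp(0.2609 × -0.3425) = 0.9145
Fraction lost = 1 − 0.9145 = 0.08548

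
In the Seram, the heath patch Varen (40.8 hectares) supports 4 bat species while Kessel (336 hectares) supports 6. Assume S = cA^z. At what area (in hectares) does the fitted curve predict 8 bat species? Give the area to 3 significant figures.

z = ln(6/4) / ln(336/40.8) = 0.4055 / 2.1084 = 0.1923
c = 4 / 40.8^0.1923 = 4 / 2.041 = 1.96
A = (8/1.96)^(1/0.1923) ⇒ ln A = ln(4.081)/0.1923 = 7.3131
A = e^7.3131 ≈ 1500 hectares

1500 hectares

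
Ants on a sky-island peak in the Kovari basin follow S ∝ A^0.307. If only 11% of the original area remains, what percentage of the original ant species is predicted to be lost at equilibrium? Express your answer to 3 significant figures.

49.2%

S_new/S_old = (A_new/A_old)^z = 0.11^0.307
= exp(0.307 × ln 0.11) = exp(0.307 × -2.2073) = exp(-0.6776) ≈ 0.5078
Fraction lost = 1 − 0.5078 = 0.4922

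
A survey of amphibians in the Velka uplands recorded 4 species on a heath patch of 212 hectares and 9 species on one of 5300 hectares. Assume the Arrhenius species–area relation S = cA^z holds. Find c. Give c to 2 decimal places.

z = ln(S₂/S₁) / ln(A₂/A₁) = ln(9/4) / ln(5300/212) = 0.8109 / 3.2189 = 0.2519
c = S₁ / A₁^z = 4 / 212^0.2519 = 4 / 3.855 = 1.037

1.04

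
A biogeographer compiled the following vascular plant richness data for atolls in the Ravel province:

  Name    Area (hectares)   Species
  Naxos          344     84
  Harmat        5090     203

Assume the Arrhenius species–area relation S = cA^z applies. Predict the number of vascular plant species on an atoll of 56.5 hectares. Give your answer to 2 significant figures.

46

z = ln(203/84) / ln(5090/344) = 0.8824 / 2.6944 = 0.3275
c = 84 / 344^0.3275 = 84 / 6.772 = 12.4
S₃ = 12.4 × 56.5^0.3275 = 12.4 × 3.748 ≈ 46.49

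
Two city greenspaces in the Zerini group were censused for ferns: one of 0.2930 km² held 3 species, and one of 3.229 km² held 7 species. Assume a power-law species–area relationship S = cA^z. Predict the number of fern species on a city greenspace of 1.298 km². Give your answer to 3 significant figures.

z = ln(7/3) / ln(3.229/0.293) = 0.8473 / 2.3998 = 0.3531
c = 3 / 0.293^0.3531 = 3 / 0.6483 = 4.628
S₃ = 4.628 × 1.298^0.3531 = 4.628 × 1.096 ≈ 5.074

5.07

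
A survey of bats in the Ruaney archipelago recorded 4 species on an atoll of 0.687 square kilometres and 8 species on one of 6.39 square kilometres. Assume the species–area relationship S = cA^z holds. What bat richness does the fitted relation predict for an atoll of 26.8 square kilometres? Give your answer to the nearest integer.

12

z = ln(8/4) / ln(6.39/0.687) = 0.6931 / 2.2302 = 0.3108
c = 4 / 0.687^0.3108 = 4 / 0.8899 = 4.495
S₃ = 4.495 × 26.8^0.3108 = 4.495 × 2.779 ≈ 12.49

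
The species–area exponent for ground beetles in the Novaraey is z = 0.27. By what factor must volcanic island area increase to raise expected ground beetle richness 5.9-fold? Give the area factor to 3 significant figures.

(A₂/A₁)^0.27 = 5.9, so A₂/A₁ = 5.9^(1/0.27) = 5.9^3.704
ln(A₂/A₁) = ln 5.9 / 0.27 = 1.7750 / 0.27 = 6.5739
A₂/A₁ = e^6.5739 ≈ 716.2

716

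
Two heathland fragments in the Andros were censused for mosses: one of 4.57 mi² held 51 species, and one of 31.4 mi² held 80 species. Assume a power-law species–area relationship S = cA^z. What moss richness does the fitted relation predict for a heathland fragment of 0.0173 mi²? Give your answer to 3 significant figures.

z = ln(80/51) / ln(31.4/4.57) = 0.4502 / 1.9273 = 0.2336
c = 51 / 4.57^0.2336 = 51 / 1.426 = 35.76
S₃ = 35.76 × 0.0173^0.2336 = 35.76 × 0.3876 ≈ 13.86

13.9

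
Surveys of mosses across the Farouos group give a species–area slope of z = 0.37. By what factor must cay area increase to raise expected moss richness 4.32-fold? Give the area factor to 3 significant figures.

(A₂/A₁)^0.37 = 4.32, so A₂/A₁ = 4.32^(1/0.37) = 4.32^2.703
ln(A₂/A₁) = ln 4.32 / 0.37 = 1.4633 / 0.37 = 3.9547
A₂/A₁ = e^3.9547 ≈ 52.18

52.2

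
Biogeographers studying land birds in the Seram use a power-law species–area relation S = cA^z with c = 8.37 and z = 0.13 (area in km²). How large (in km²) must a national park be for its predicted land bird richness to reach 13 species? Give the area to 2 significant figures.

13 = 8.37 × A^0.13  ⇒  A^0.13 = 13/8.37 = 1.553
ln A = ln(1.553) / 0.13 = 0.4403 / 0.13 = 3.3869
A = e^3.3869 ≈ 29.57 km²

30 km²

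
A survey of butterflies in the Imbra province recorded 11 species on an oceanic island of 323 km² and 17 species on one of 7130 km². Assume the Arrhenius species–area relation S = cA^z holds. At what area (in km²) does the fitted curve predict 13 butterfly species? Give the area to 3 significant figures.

z = ln(17/11) / ln(7130/323) = 0.4353 / 3.0944 = 0.1407
c = 11 / 323^0.1407 = 11 / 2.254 = 4.88
A = (13/4.88)^(1/0.1407) ⇒ ln A = ln(2.664)/0.1407 = 6.9651
A = e^6.9651 ≈ 1059 km²

1060 km²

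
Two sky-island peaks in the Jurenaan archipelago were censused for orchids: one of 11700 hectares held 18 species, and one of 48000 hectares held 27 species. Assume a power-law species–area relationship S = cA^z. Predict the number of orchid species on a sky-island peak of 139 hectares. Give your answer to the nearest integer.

5

z = ln(27/18) / ln(48000/11700) = 0.4055 / 1.4116 = 0.2872
c = 18 / 11700^0.2872 = 18 / 14.74 = 1.221
S₃ = 1.221 × 139^0.2872 = 1.221 × 4.126 ≈ 5.038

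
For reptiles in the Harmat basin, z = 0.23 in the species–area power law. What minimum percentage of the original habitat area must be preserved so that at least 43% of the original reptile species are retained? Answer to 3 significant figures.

Need (A_new/A_old)^0.23 = 0.43, so A_new/A_old = 0.43^(1/0.23) = 0.43^4.348
ln(A_new/A_old) = ln 0.43 / 0.23 = -0.8440 / 0.23 = -3.6694
A_new/A_old = e^-3.6694 ≈ 0.02549

2.55%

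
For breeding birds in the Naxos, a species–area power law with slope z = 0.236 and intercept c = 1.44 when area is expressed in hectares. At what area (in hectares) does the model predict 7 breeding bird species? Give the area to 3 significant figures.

813 hectares

7 = 1.44 × A^0.236  ⇒  A^0.236 = 7/1.44 = 4.861
ln A = ln(4.861) / 0.236 = 1.5813 / 0.236 = 6.7003
A = e^6.7003 ≈ 812.6 hectares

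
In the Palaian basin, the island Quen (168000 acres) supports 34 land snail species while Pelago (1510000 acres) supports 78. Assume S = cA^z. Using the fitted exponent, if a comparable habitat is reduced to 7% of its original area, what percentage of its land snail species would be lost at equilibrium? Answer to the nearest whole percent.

z = ln(78/34) / ln(1510000/168000) = 0.8303 / 2.1959 = 0.3781
S_new/S_old = (A_new/A_old)^z = 0.07^0.3781 = exp(0.3781 × -2.6593) = 0.3658
Fraction lost = 1 − 0.3658 = 0.6342

63%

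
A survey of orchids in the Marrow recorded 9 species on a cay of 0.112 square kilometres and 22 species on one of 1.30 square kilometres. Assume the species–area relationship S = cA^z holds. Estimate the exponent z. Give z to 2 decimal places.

Taking logs: ln S = ln c + z ln A, so z = (ln S₂ − ln S₁)/(ln A₂ − ln A₁).
z = ln(22/9) / ln(1.3/0.112) = ln(2.444) / ln(11.61) = 0.8938 / 2.4516 = 0.3646

0.36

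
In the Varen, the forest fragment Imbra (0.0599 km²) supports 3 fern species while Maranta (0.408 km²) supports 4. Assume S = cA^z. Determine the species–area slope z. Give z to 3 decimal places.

0.150

Taking logs: ln S = ln c + z ln A, so z = (ln S₂ − ln S₁)/(ln A₂ − ln A₁).
z = ln(4/3) / ln(0.408/0.0599) = ln(1.333) / ln(6.811) = 0.2877 / 1.9186 = 0.1499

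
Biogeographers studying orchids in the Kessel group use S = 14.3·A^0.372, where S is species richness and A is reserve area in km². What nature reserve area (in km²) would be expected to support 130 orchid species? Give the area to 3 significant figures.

377 km²

130 = 14.3 × A^0.372  ⇒  A^0.372 = 130/14.3 = 9.091
ln A = ln(9.091) / 0.372 = 2.2073 / 0.372 = 5.9335
A = e^5.9335 ≈ 377.5 km²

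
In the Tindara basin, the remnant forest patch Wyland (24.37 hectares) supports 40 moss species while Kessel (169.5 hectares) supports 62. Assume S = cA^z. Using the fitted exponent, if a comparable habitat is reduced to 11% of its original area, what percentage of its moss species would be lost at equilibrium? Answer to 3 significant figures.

39.3%

z = ln(62/40) / ln(169.5/24.37) = 0.4383 / 1.9395 = 0.2260
S_new/S_old = (A_new/A_old)^z = 0.11^0.2260 = exp(0.2260 × -2.2073) = 0.6073
Fraction lost = 1 − 0.6073 = 0.3927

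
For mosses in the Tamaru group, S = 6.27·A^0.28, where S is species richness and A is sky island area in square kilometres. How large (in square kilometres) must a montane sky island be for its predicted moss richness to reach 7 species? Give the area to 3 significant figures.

1.48 square kilometres

7 = 6.27 × A^0.28  ⇒  A^0.28 = 7/6.27 = 1.116
ln A = ln(1.116) / 0.28 = 0.1101 / 0.28 = 0.3933
A = e^0.3933 ≈ 1.482 square kilometres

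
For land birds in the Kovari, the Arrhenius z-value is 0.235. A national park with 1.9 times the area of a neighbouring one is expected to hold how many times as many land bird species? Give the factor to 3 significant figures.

S₂/S₁ = (A₂/A₁)^z = 1.9^0.235
ln(S₂/S₁) = 0.235 × ln 1.9 = 0.235 × 0.6419 = 0.1508
S₂/S₁ = e^0.1508 ≈ 1.163

1.16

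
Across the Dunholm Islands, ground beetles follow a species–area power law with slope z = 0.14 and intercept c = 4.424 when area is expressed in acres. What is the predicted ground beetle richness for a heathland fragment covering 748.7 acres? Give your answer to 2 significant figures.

11

S = 4.424 × 748.7^0.14
ln S = ln 4.424 + 0.14 × ln 748.7 = 1.4870 + 0.14 × 6.6183 = 2.4136
S = e^2.4136 ≈ 11.17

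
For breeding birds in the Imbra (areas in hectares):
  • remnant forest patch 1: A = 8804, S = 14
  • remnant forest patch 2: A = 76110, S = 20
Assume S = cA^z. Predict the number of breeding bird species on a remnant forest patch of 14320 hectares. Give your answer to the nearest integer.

15

z = ln(20/14) / ln(76110/8804) = 0.3567 / 2.1570 = 0.1654
c = 14 / 8804^0.1654 = 14 / 4.49 = 3.118
S₃ = 3.118 × 14320^0.1654 = 3.118 × 4.867 ≈ 15.17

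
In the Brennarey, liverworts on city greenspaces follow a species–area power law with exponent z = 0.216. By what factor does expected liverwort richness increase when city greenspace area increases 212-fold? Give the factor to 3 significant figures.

S₂/S₁ = (A₂/A₁)^z = 212^0.216
ln(S₂/S₁) = 0.216 × ln 212 = 0.216 × 5.3566 = 1.1570
S₂/S₁ = e^1.1570 ≈ 3.18

3.18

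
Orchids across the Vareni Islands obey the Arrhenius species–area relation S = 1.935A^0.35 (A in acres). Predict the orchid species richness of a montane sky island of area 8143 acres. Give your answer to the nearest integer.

45 species

S = 1.935 × 8143^0.35
ln S = ln 1.935 + 0.35 × ln 8143 = 0.6601 + 0.35 × 9.0049 = 3.8118
S = e^3.8118 ≈ 45.23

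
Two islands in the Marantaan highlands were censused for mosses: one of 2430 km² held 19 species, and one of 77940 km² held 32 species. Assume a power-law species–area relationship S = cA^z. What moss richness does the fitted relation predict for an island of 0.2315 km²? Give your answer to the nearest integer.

z = ln(32/19) / ln(77940/2430) = 0.5213 / 3.4680 = 0.1503
c = 19 / 2430^0.1503 = 19 / 3.228 = 5.886
S₃ = 5.886 × 0.2315^0.1503 = 5.886 × 0.8026 ≈ 4.724

5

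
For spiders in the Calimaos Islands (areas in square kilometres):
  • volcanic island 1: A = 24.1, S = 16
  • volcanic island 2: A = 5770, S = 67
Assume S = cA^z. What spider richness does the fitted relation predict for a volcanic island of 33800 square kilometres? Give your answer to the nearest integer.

z = ln(67/16) / ln(5770/24.1) = 1.4321 / 5.4782 = 0.2614
c = 16 / 24.1^0.2614 = 16 / 2.298 = 6.964
S₃ = 6.964 × 33800^0.2614 = 6.964 × 15.27 ≈ 106.4

106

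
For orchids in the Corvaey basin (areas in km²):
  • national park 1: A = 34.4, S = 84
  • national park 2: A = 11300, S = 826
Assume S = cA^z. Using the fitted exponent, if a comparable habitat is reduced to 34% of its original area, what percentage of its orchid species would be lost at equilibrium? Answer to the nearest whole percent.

35%

z = ln(826/84) / ln(11300/34.4) = 2.2858 / 5.7945 = 0.3945
S_new/S_old = (A_new/A_old)^z = 0.34^0.3945 = exp(0.3945 × -1.0788) = 0.6534
Fraction lost = 1 − 0.6534 = 0.3466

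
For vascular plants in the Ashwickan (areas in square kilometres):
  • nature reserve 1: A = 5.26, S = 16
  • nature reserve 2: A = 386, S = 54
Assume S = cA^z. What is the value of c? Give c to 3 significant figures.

z = ln(S₂/S₁) / ln(A₂/A₁) = ln(54/16) / ln(386/5.26) = 1.2164 / 4.2957 = 0.2832
c = S₁ / A₁^z = 16 / 5.26^0.2832 = 16 / 1.6 = 9.999

10.0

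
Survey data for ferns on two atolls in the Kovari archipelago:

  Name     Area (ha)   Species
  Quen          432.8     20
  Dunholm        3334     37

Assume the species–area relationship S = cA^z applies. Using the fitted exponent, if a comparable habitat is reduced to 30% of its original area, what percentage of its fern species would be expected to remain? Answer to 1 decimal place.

z = ln(37/20) / ln(3334/432.8) = 0.6152 / 2.0417 = 0.3013
S_new/S_old = (A_new/A_old)^z = 0.3^0.3013 = exp(0.3013 × -1.2040) = 0.6957

69.6%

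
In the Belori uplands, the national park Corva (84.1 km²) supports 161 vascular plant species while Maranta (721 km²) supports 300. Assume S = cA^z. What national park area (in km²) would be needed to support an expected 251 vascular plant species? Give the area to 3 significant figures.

390 km²

z = ln(300/161) / ln(721/84.1) = 0.6224 / 2.1486 = 0.2897
c = 161 / 84.1^0.2897 = 161 / 3.61 = 44.59
A = (251/44.59)^(1/0.2897) ⇒ ln A = ln(5.628)/0.2897 = 5.9650
A = e^5.9650 ≈ 389.6 km²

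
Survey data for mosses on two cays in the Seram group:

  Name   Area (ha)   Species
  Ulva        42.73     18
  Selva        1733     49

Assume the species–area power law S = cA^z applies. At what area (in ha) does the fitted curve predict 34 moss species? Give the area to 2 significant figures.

450 ha

z = ln(49/18) / ln(1733/42.73) = 1.0014 / 3.7027 = 0.2705
c = 18 / 42.73^0.2705 = 18 / 2.761 = 6.52
A = (34/6.52)^(1/0.2705) ⇒ ln A = ln(5.215)/0.2705 = 6.1064
A = e^6.1064 ≈ 448.7 ha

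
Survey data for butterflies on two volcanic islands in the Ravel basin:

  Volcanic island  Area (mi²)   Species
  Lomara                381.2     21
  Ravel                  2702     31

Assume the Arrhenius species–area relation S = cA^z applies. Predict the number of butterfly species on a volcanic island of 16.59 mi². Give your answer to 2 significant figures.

11

z = ln(31/21) / ln(2702/381.2) = 0.3895 / 1.9584 = 0.1989
c = 21 / 381.2^0.1989 = 21 / 3.261 = 6.44
S₃ = 6.44 × 16.59^0.1989 = 6.44 × 1.748 ≈ 11.26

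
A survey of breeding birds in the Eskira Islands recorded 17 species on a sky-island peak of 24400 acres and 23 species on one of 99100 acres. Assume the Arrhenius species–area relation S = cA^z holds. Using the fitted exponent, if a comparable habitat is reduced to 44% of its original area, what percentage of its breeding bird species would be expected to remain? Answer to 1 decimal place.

83.8%

z = ln(23/17) / ln(99100/24400) = 0.3023 / 1.4015 = 0.2157
S_new/S_old = (A_new/A_old)^z = 0.44^0.2157 = exp(0.2157 × -0.8210) = 0.8377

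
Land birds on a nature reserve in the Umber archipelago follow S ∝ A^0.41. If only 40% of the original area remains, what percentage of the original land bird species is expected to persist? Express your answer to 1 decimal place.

S_new/S_old = (A_new/A_old)^z = 0.4^0.41
= exp(0.41 × ln 0.4) = exp(0.41 × -0.9163) = exp(-0.3757) ≈ 0.6868

68.7%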